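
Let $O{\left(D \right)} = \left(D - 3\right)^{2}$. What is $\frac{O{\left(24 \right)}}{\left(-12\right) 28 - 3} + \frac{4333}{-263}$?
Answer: $- \frac{528290}{29719} \approx -17.776$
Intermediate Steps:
$O{\left(D \right)} = \left(-3 + D\right)^{2}$
$\frac{O{\left(24 \right)}}{\left(-12\right) 28 - 3} + \frac{4333}{-263} = \frac{\left(-3 + 24\right)^{2}}{\left(-12\right) 28 - 3} + \frac{4333}{-263} = \frac{21^{2}}{-336 - 3} + 4333 \left(- \frac{1}{263}\right) = \frac{441}{-339} - \frac{4333}{263} = 441 \left(- \frac{1}{339}\right) - \frac{4333}{263} = - \frac{147}{113} - \frac{4333}{263} = - \frac{528290}{29719}$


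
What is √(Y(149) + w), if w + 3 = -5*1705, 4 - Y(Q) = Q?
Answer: 7*I*√177 ≈ 93.129*I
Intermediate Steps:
Y(Q) = 4 - Q
w = -8528 (w = -3 - 5*1705 = -3 - 8525 = -8528)
√(Y(149) + w) = √((4 - 1*149) - 8528) = √((4 - 149) - 8528) = √(-145 - 8528) = √(-8673) = 7*I*√177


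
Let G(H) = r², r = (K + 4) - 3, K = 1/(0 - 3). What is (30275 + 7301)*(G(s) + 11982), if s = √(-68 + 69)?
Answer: 4052270992/9 ≈ 4.5025e+8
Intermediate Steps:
K = -⅓ (K = 1/(-3) = -⅓ ≈ -0.33333)
s = 1 (s = √1 = 1)
r = ⅔ (r = (-⅓ + 4) - 3 = 11/3 - 3 = ⅔ ≈ 0.66667)
G(H) = 4/9 (G(H) = (⅔)² = 4/9)
(30275 + 7301)*(G(s) + 11982) = (30275 + 7301)*(4/9 + 11982) = 37576*(107842/9) = 4052270992/9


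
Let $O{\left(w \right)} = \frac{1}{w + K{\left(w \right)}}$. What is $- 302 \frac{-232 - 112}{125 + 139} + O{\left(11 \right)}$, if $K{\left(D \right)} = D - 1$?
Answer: $\frac{90913}{231} \approx 393.56$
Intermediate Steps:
$K{\left(D \right)} = -1 + D$
$O{\left(w \right)} = \frac{1}{-1 + 2 w}$ ($O{\left(w \right)} = \frac{1}{w + \left(-1 + w\right)} = \frac{1}{-1 + 2 w}$)
$- 302 \frac{-232 - 112}{125 + 139} + O{\left(11 \right)} = - 302 \frac{-232 - 112}{125 + 139} + \frac{1}{-1 + 2 \cdot 11} = - 302 \left(- \frac{344}{264}\right) + \frac{1}{-1 + 22} = - 302 \left(\left(-344\right) \frac{1}{264}\right) + \frac{1}{21} = \left(-302\right) \left(- \frac{43}{33}\right) + \frac{1}{21} = \frac{12986}{33} + \frac{1}{21} = \frac{90913}{231}$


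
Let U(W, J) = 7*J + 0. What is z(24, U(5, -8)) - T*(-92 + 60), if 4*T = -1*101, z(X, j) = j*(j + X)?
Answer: 984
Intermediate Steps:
U(W, J) = 7*J
z(X, j) = j*(X + j)
T = -101/4 (T = (-1*101)/4 = (¼)*(-101) = -101/4 ≈ -25.250)
z(24, U(5, -8)) - T*(-92 + 60) = (7*(-8))*(24 + 7*(-8)) - (-101)*(-92 + 60)/4 = -56*(24 - 56) - (-101)*(-32)/4 = -56*(-32) - 1*808 = 1792 - 808 = 984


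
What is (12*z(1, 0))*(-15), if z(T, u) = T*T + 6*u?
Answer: -180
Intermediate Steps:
z(T, u) = T² + 6*u
(12*z(1, 0))*(-15) = (12*(1² + 6*0))*(-15) = (12*(1 + 0))*(-15) = (12*1)*(-15) = 12*(-15) = -180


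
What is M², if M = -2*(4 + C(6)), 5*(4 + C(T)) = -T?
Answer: 144/25 ≈ 5.7600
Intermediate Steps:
C(T) = -4 - T/5 (C(T) = -4 + (-T)/5 = -4 - T/5)
M = 12/5 (M = -2*(4 + (-4 - ⅕*6)) = -2*(4 + (-4 - 6/5)) = -2*(4 - 26/5) = -2*(-6/5) = 12/5 ≈ 2.4000)
M² = (12/5)² = 144/25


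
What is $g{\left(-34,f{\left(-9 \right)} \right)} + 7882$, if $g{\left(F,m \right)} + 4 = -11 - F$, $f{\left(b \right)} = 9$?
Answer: $7901$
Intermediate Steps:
$g{\left(F,m \right)} = -15 - F$ ($g{\left(F,m \right)} = -4 - \left(11 + F\right) = -15 - F$)
$g{\left(-34,f{\left(-9 \right)} \right)} + 7882 = \left(-15 - -34\right) + 7882 = \left(-15 + 34\right) + 7882 = 19 + 7882 = 7901$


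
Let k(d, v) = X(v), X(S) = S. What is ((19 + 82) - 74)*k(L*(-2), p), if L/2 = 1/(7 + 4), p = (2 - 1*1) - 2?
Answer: -27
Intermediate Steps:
p = -1 (p = (2 - 1) - 2 = 1 - 2 = -1)
L = 2/11 (L = 2/(7 + 4) = 2/11 ≈ 0.18182)
k(d, v) = v
((19 + 82) - 74)*k(L*(-2), p) = ((19 + 82) - 74)*(-1) = (101 - 74)*(-1) = 27*(-1) = -27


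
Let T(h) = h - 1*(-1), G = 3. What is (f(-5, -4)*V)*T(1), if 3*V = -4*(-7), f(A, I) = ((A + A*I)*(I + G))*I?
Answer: 1120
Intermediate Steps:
f(A, I) = I*(3 + I)*(A + A*I) (f(A, I) = ((A + A*I)*(I + 3))*I = ((A + A*I)*(3 + I))*I = ((3 + I)*(A + A*I))*I = I*(3 + I)*(A + A*I))
V = 28/3 (V = (-4*(-7))/3 = (⅓)*28 = 28/3 ≈ 9.3333)
T(h) = 1 + h (T(h) = h + 1 = 1 + h)
(f(-5, -4)*V)*T(1) = (-5*(-4)*(3 + (-4)² + 4*(-4))*(28/3))*(1 + 1) = (-5*(-4)*(3 + 16 - 16)*(28/3))*2 = (-5*(-4)*3*(28/3))*2 = (60*(28/3))*2 = 560*2 = 1120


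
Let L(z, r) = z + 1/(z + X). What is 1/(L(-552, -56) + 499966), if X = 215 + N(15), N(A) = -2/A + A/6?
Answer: 10039/5013617116 ≈ 2.0023e-6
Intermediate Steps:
N(A) = -2/A + A/6 (N(A) = -2/A + A*(⅙) = -2/A + A/6)
X = 6521/30 (X = 215 + (-2/15 + (⅙)*15) = 215 + (-2*1/15 + 5/2) = 215 + (-2/15 + 5/2) = 215 + 71/30 = 6521/30 ≈ 217.37)
L(z, r) = z + 1/(6521/30 + z) (L(z, r) = z + 1/(z + 6521/30) = z + 1/(6521/30 + z))
1/(L(-552, -56) + 499966) = 1/((30 + 30*(-552)² + 6521*(-552))/(6521 + 30*(-552)) + 499966) = 1/((30 + 30*304704 - 3599592)/(6521 - 16560) + 499966) = 1/((30 + 9141120 - 3599592)/(-10039) + 499966) = 1/(-1/10039*5541558 + 499966) = 1/(-5541558/10039 + 499966) = 1/(5013617116/10039) = 10039/5013617116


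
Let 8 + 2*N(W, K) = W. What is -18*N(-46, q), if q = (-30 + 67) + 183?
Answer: 486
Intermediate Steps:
q = 220 (q = 37 + 183 = 220)
N(W, K) = -4 + W/2
-18*N(-46, q) = -18*(-4 + (½)*(-46)) = -18*(-4 - 23) = -18*(-27) = 486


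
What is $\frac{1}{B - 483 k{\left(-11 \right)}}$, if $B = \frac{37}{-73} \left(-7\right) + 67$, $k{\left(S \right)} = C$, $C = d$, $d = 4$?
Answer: $- \frac{73}{135886} \approx -0.00053721$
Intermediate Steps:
$C = 4$
$k{\left(S \right)} = 4$
$B = \frac{5150}{73}$ ($B = 37 \left(- \frac{1}{73}\right) \left(-7\right) + 67 = \left(- \frac{37}{73}\right) \left(-7\right) + 67 = \frac{259}{73} + 67 = \frac{5150}{73} \approx 70.548$)
$\frac{1}{B - 483 k{\left(-11 \right)}} = \frac{1}{\frac{5150}{73} - 1932} = \frac{1}{- \frac{135886}{73}} = - \frac{73}{135886}$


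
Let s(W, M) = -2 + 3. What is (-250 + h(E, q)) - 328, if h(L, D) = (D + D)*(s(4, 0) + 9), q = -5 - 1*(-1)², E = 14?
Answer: -698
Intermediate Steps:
s(W, M) = 1
q = -6 (q = -5 - 1*1 = -5 - 1 = -6)
h(L, D) = 20*D (h(L, D) = (D + D)*(1 + 9) = (2*D)*10 = 20*D)
(-250 + h(E, q)) - 328 = (-250 + 20*(-6)) - 328 = (-250 - 120) - 328 = -370 - 328 = -698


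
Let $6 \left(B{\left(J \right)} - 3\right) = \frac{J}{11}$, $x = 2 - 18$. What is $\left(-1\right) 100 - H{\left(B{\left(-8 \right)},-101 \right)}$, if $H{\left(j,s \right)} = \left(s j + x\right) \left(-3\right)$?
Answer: $- \frac{11223}{11} \approx -1020.3$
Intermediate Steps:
$x = -16$ ($x = 2 - 18 = -16$)
$B{\left(J \right)} = 3 + \frac{J}{66}$ ($B{\left(J \right)} = 3 + \frac{J \frac{1}{11}}{6} = 3 + \frac{\frac{1}{11} J}{6} = 3 + \frac{J}{66}$)
$H{\left(j,s \right)} = 48 - 3 j s$ ($H{\left(j,s \right)} = \left(s j - 16\right) \left(-3\right) = \left(j s - 16\right) \left(-3\right) = \left(-16 + j s\right) \left(-3\right) = 48 - 3 j s$)
$\left(-1\right) 100 - H{\left(B{\left(-8 \right)},-101 \right)} = \left(-1\right) 100 - \left(48 - 3 \left(3 + \frac{1}{66} \left(-8\right)\right) \left(-101\right)\right) = -100 - \left(48 - 3 \left(3 - \frac{4}{33}\right) \left(-101\right)\right) = -100 - \left(48 - \frac{95}{11} \left(-101\right)\right) = -100 - \left(48 + \frac{9595}{11}\right) = -100 - \frac{10123}{11} = - \frac{11223}{11}$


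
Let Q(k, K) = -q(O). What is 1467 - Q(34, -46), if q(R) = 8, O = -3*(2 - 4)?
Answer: 1475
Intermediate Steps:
O = 6 (O = -3*(-2) = 6)
Q(k, K) = -8 (Q(k, K) = -1*8 = -8)
1467 - Q(34, -46) = 1467 - 1*(-8) = 1467 + 8 = 1475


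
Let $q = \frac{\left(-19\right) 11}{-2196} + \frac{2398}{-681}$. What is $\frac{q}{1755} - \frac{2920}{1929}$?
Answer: $- \frac{852622209599}{562530774780} \approx -1.5157$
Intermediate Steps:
$q = - \frac{1707893}{498492}$ ($q = \left(-209\right) \left(- \frac{1}{2196}\right) + 2398 \left(- \frac{1}{681}\right) = \frac{209}{2196} - \frac{2398}{681} = - \frac{1707893}{498492} \approx -3.4261$)
$\frac{q}{1755} - \frac{2920}{1929} = - \frac{1707893}{498492 \cdot 1755} - \frac{2920}{1929} = \left(- \frac{1707893}{498492}\right) \frac{1}{1755} - \frac{2920}{1929} = - \frac{1707893}{874853460} - \frac{2920}{1929} = - \frac{852622209599}{562530774780}$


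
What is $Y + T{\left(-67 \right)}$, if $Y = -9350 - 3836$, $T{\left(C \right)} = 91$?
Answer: $-13095$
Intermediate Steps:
$Y = -13186$ ($Y = -9350 - 3836 = -13186$)
$Y + T{\left(-67 \right)} = -13186 + 91 = -13095$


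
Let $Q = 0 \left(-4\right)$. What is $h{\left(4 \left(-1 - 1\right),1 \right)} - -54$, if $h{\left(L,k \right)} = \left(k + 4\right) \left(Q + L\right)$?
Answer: $14$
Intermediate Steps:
$Q = 0$
$h{\left(L,k \right)} = L \left(4 + k\right)$ ($h{\left(L,k \right)} = \left(k + 4\right) \left(0 + L\right) = \left(4 + k\right) L = L \left(4 + k\right)$)
$h{\left(4 \left(-1 - 1\right),1 \right)} - -54 = 4 \left(-1 - 1\right) \left(4 + 1\right) - -54 = 4 \left(-2\right) 5 + 54 = \left(-8\right) 5 + 54 = -40 + 54 = 14$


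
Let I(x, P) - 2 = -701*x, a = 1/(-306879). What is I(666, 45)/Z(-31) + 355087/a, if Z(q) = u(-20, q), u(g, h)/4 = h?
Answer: -3378030930947/31 ≈ -1.0897e+11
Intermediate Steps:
u(g, h) = 4*h
Z(q) = 4*q
a = -1/306879 ≈ -3.2586e-6
I(x, P) = 2 - 701*x
I(666, 45)/Z(-31) + 355087/a = (2 - 701*666)/((4*(-31))) + 355087/(-1/306879) = (2 - 466866)/(-124) + 355087*(-306879) = -466864*(-1/124) - 108968743473 = 116716/31 - 108968743473 = -3378030930947/31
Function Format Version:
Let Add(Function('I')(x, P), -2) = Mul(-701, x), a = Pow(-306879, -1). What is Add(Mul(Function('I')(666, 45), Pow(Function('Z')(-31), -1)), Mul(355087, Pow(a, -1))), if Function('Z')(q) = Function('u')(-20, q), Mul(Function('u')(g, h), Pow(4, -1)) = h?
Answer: Rational(-3378030930947, 31) ≈ -1.0897e+11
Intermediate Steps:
Function('u')(g, h) = Mul(4, h)
Function('Z')(q) = Mul(4, q)
a = Rational(-1, 306879) ≈ -3.2586e-6
Function('I')(x, P) = Add(2, Mul(-701, x))
Add(Mul(Function('I')(666, 45), Pow(Function('Z')(-31), -1)), Mul(355087, Pow(a, -1))) = Add(Mul(Add(2, Mul(-701, 666)), Pow(Mul(4, -31), -1)), Mul(355087, Pow(Rational(-1, 306879), -1))) = Add(Mul(Add(2, -466866), Pow(-124, -1)), Mul(355087, -306879)) = Add(Mul(-466864, Rational(-1, 124)), -108968743473) = Add(Rational(116716, 31), -108968743473) = Rational(-3378030930947, 31)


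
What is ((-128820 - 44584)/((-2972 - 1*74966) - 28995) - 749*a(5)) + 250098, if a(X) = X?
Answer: 26343438753/106933 ≈ 2.4635e+5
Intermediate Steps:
((-128820 - 44584)/((-2972 - 1*74966) - 28995) - 749*a(5)) + 250098 = ((-128820 - 44584)/((-2972 - 1*74966) - 28995) - 749*5) + 250098 = (-173404/((-2972 - 74966) - 28995) - 3745) + 250098 = (-173404/(-77938 - 28995) - 3745) + 250098 = (-173404/(-106933) - 3745) + 250098 = (-173404*(-1/106933) - 3745) + 250098 = (173404/106933 - 3745) + 250098 = -400290681/106933 + 250098 = 26343438753/106933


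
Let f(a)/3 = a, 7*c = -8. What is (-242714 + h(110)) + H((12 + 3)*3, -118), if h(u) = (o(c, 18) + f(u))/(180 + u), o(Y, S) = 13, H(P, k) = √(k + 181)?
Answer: -70386717/290 + 3*√7 ≈ -2.4271e+5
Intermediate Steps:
c = -8/7 (c = (⅐)*(-8) = -8/7 ≈ -1.1429)
f(a) = 3*a
H(P, k) = √(181 + k)
h(u) = (13 + 3*u)/(180 + u)
(-242714 + h(110)) + H((12 + 3)*3, -118) = (-242714 + (13 + 3*110)/(180 + 110)) + √(181 - 118) = (-242714 + (13 + 330)/290) + √63 = (-242714 + (1/290)*343) + 3*√7 = (-242714 + 343/290) + 3*√7 = -70386717/290 + 3*√7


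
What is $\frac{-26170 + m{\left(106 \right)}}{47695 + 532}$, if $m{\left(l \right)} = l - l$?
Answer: $- \frac{26170}{48227} \approx -0.54264$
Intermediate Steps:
$m{\left(l \right)} = 0$
$\frac{-26170 + m{\left(106 \right)}}{47695 + 532} = \frac{-26170 + 0}{47695 + 532} = - \frac{26170}{48227}$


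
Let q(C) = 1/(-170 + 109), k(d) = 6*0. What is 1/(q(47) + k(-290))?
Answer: -61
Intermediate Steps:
k(d) = 0
q(C) = -1/61 (q(C) = 1/(-61) = -1/61)
1/(q(47) + k(-290)) = 1/(-1/61 + 0) = 1/(-1/61) = -61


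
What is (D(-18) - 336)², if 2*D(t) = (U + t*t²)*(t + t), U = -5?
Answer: 10968372900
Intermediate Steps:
D(t) = t*(-5 + t³) (D(t) = ((-5 + t*t²)*(t + t))/2 = ((-5 + t³)*(2*t))/2 = (2*t*(-5 + t³))/2 = t*(-5 + t³))
(D(-18) - 336)² = (-18*(-5 + (-18)³) - 336)² = (-18*(-5 - 5832) - 336)² = (-18*(-5837) - 336)² = (105066 - 336)² = 104730² = 10968372900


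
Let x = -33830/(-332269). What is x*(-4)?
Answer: -135320/332269 ≈ -0.40726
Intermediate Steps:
x = 33830/332269 (x = -33830*(-1/332269) = 33830/332269 ≈ 0.10182)
x*(-4) = (33830/332269)*(-4) = -135320/332269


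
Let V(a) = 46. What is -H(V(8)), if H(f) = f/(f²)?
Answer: -1/46 ≈ -0.021739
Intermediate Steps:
H(f) = 1/f (H(f) = f/f² = 1/f)
-H(V(8)) = -1/46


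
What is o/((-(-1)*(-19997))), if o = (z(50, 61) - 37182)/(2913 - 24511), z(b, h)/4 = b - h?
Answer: -18613/215947603 ≈ -8.6192e-5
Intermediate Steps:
z(b, h) = -4*h + 4*b (z(b, h) = 4*(b - h) = -4*h + 4*b)
o = 18613/10799 (o = ((-4*61 + 4*50) - 37182)/(2913 - 24511) = ((-244 + 200) - 37182)/(-21598) = (-44 - 37182)*(-1/21598) = -37226*(-1/21598) = 18613/10799 ≈ 1.7236)
o/((-(-1)*(-19997))) = 18613/(10799*((-(-1)*(-19997)))) = 18613/(10799*((-1*19997))) = (18613/10799)/(-19997) = (18613/10799)*(-1/19997) = -18613/215947603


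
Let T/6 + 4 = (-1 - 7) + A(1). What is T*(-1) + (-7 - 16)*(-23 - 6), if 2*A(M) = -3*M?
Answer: 748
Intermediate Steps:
A(M) = -3*M/2 (A(M) = (-3*M)/2 = -3*M/2)
T = -81 (T = -24 + 6*((-1 - 7) - 3/2*1) = -24 + 6*(-8 - 3/2) = -24 + 6*(-19/2) = -24 - 57 = -81)
T*(-1) + (-7 - 16)*(-23 - 6) = -81*(-1) + (-7 - 16)*(-23 - 6) = 81 - 23*(-29) = 81 + 667 = 748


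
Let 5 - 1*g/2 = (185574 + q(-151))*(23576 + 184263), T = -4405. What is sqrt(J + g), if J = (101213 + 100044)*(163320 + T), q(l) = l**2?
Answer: I*sqrt(54634147085) ≈ 2.3374e+5*I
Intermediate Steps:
J = 31982756155 (J = (101213 + 100044)*(163320 - 4405) = 201257*158915 = 31982756155)
g = -86616903240 (g = 10 - 2*(185574 + (-151)**2)*(23576 + 184263) = 10 - 2*(185574 + 22801)*207839 = 10 - 416750*207839 = 10 - 2*43308451625 = 10 - 86616903250 = -86616903240)
sqrt(J + g) = sqrt(31982756155 - 86616903240) = sqrt(-54634147085) = I*sqrt(54634147085)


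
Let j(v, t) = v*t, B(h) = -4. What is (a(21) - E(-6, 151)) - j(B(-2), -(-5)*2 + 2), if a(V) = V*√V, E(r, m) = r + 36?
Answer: 18 + 21*√21 ≈ 114.23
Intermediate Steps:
E(r, m) = 36 + r
a(V) = V^(3/2)
j(v, t) = t*v
(a(21) - E(-6, 151)) - j(B(-2), -(-5)*2 + 2) = (21^(3/2) - (36 - 6)) - (-(-5)*2 + 2)*(-4) = (21*√21 - 1*30) - (-5*(-2) + 2)*(-4) = (21*√21 - 30) - (10 + 2)*(-4) = (-30 + 21*√21) - 12*(-4) = (-30 + 21*√21) - 1*(-48) = (-30 + 21*√21) + 48 = 18 + 21*√21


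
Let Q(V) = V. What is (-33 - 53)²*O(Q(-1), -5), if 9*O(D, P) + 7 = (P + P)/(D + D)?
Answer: -14792/9 ≈ -1643.6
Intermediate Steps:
O(D, P) = -7/9 + P/(9*D) (O(D, P) = -7/9 + ((P + P)/(D + D))/9 = -7/9 + ((2*P)/((2*D)))/9 = -7/9 + ((2*P)*(1/(2*D)))/9 = -7/9 + (P/D)/9 = -7/9 + P/(9*D))
(-33 - 53)²*O(Q(-1), -5) = (-33 - 53)²*((⅑)*(-5 - 7*(-1))/(-1)) = (-86)²*((⅑)*(-1)*(-5 + 7)) = 7396*((⅑)*(-1)*2) = 7396*(-2/9) = -14792/9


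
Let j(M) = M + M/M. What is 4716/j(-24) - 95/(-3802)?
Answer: -17928047/87446 ≈ -205.02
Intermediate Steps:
j(M) = 1 + M (j(M) = M + 1 = 1 + M)
4716/j(-24) - 95/(-3802) = 4716/(1 - 24) - 95/(-3802) = 4716/(-23) - 95*(-1/3802) = 4716*(-1/23) + 95/3802 = -4716/23 + 95/3802 = -17928047/87446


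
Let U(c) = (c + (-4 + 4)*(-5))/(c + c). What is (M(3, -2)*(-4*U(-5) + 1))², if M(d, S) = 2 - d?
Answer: 1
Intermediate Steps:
U(c) = ½ (U(c) = (c + 0*(-5))/((2*c)) = (c + 0)*(1/(2*c)) = c*(1/(2*c)) = ½)
(M(3, -2)*(-4*U(-5) + 1))² = ((2 - 1*3)*(-4*½ + 1))² = ((2 - 3)*(-2 + 1))² = (-1*(-1))² = 1² = 1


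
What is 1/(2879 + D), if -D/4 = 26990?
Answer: -1/105081 ≈ -9.5165e-6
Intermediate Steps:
D = -107960 (D = -4*26990 = -107960)
1/(2879 + D) = 1/(2879 - 107960) = 1/(-105081) = -1/105081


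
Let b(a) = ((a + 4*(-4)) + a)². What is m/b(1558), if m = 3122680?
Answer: 78067/240250 ≈ 0.32494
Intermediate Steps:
b(a) = (-16 + 2*a)² (b(a) = ((a - 16) + a)² = ((-16 + a) + a)² = (-16 + 2*a)²)
m/b(1558) = 3122680/((4*(-8 + 1558)²)) = 3122680/((4*1550²)) = 3122680/((4*2402500)) = 3122680/9610000 = 3122680*(1/9610000) = 78067/240250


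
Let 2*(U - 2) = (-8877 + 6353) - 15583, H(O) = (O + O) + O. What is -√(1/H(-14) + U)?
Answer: -I*√3991722/21 ≈ -95.14*I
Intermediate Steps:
H(O) = 3*O (H(O) = 2*O + O = 3*O)
U = -18103/2 (U = 2 + ((-8877 + 6353) - 15583)/2 = 2 + (-2524 - 15583)/2 = 2 + (½)*(-18107) = 2 - 18107/2 = -18103/2 ≈ -9051.5)
-√(1/H(-14) + U) = -√(1/(3*(-14)) - 18103/2) = -√(1/(-42) - 18103/2) = -√(-1/42 - 18103/2) = -√(-190082/21) = -I*√3991722/21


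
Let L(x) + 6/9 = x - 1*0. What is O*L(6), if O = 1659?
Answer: 8848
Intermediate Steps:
L(x) = -⅔ + x (L(x) = -⅔ + (x - 1*0) = -⅔ + (x + 0) = -⅔ + x)
O*L(6) = 1659*(-⅔ + 6) = 1659*(16/3) = 8848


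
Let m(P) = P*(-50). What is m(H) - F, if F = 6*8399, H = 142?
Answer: -57494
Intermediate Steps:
F = 50394
m(P) = -50*P
m(H) - F = -50*142 - 1*50394 = -7100 - 50394 = -57494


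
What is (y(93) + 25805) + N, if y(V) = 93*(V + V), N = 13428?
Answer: 56531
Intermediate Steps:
y(V) = 186*V (y(V) = 93*(2*V) = 186*V)
(y(93) + 25805) + N = (186*93 + 25805) + 13428 = (17298 + 25805) + 13428 = 43103 + 13428 = 56531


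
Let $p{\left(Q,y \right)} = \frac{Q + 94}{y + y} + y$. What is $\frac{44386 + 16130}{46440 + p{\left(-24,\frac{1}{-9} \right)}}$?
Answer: $\frac{136161}{103781} \approx 1.312$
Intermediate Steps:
$p{\left(Q,y \right)} = y + \frac{94 + Q}{2 y}$ ($p{\left(Q,y \right)} = \frac{94 + Q}{2 y} + y = y + \frac{94 + Q}{2 y}$)
$\frac{44386 + 16130}{46440 + p{\left(-24,\frac{1}{-9} \right)}} = \frac{44386 + 16130}{46440 + \frac{47 + \left(\frac{1}{-9}\right)^{2} + \frac{1}{2} \left(-24\right)}{\frac{1}{-9}}} = \frac{60516}{46440 + \frac{47 + \left(- \frac{1}{9}\right)^{2} - 12}{- \frac{1}{9}}} = \frac{60516}{46440 - 9 \left(47 + \frac{1}{81} - 12\right)} = \frac{60516}{46440 - \frac{2836}{9}} = \frac{60516}{\frac{415124}{9}} = 60516 \cdot \frac{9}{415124} = \frac{136161}{103781}$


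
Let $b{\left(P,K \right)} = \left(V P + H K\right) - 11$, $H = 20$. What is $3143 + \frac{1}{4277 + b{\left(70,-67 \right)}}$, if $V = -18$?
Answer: $\frac{5236239}{1666} \approx 3143.0$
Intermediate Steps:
$b{\left(P,K \right)} = -11 - 18 P + 20 K$ ($b{\left(P,K \right)} = \left(- 18 P + 20 K\right) - 11 = -11 - 18 P + 20 K$)
$3143 + \frac{1}{4277 + b{\left(70,-67 \right)}} = 3143 + \frac{1}{4277 - 2611} = 3143 + \frac{1}{1666} = \frac{5236239}{1666}$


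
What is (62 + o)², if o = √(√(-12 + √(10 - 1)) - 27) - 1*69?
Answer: (-7 + √3*√(-9 + I))² ≈ 17.965 - 69.858*I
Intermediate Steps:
o = -69 + √(-27 + 3*I) (o = √(√(-12 + √9) - 27) - 69 = √(√(-12 + 3) - 27) - 69 = √(√(-9) - 27) - 69 = √(3*I - 27) - 69 = √(-27 + 3*I) - 69 = -69 + √(-27 + 3*I) ≈ -68.712 + 5.2041*I)
(62 + o)² = (62 + (-69 + √(-27 + 3*I)))² = (-7 + √(-27 + 3*I))²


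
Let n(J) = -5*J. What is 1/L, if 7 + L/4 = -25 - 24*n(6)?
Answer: 1/2752 ≈ 0.00036337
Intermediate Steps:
L = 2752 (L = -28 + 4*(-25 - (-120)*6) = -28 + 4*(-25 - 24*(-30)) = -28 + 4*(-25 + 720) = -28 + 4*695 = -28 + 2780 = 2752)
1/L = 1/2752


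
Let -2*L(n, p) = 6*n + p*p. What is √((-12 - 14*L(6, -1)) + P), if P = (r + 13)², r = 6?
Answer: 4*√38 ≈ 24.658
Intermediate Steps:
L(n, p) = -3*n - p²/2 (L(n, p) = -(6*n + p*p)/2 = -(6*n + p²)/2 = -(p² + 6*n)/2 = -3*n - p²/2)
P = 361 (P = (6 + 13)² = 19² = 361)
√((-12 - 14*L(6, -1)) + P) = √((-12 - 14*(-3*6 - ½*(-1)²)) + 361) = √((-12 - 14*(-18 - ½*1)) + 361) = √((-12 - 14*(-18 - ½)) + 361) = √((-12 - 14*(-37/2)) + 361) = √((-12 + 259) + 361) = √(247 + 361) = √608 = 4*√38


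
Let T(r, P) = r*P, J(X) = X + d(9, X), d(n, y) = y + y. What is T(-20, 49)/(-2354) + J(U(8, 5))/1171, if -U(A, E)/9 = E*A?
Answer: -697370/1378267 ≈ -0.50598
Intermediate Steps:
d(n, y) = 2*y
U(A, E) = -9*A*E (U(A, E) = -9*E*A = -9*A*E)
J(X) = 3*X (J(X) = X + 2*X = 3*X)
T(r, P) = P*r
T(-20, 49)/(-2354) + J(U(8, 5))/1171 = (49*(-20))/(-2354) + (3*(-9*8*5))/1171 = -980*(-1/2354) + (3*(-360))*(1/1171) = 490/1177 - 1080*1/1171 = 490/1177 - 1080/1171 = -697370/1378267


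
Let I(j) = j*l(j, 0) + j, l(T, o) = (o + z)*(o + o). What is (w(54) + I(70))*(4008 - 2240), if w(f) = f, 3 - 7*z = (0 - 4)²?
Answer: 219232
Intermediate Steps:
z = -13/7 (z = 3/7 - (0 - 4)²/7 = 3/7 - ⅐*(-4)² = 3/7 - ⅐*16 = 3/7 - 16/7 = -13/7 ≈ -1.8571)
l(T, o) = 2*o*(-13/7 + o) (l(T, o) = (o - 13/7)*(o + o) = (-13/7 + o)*(2*o) = 2*o*(-13/7 + o))
I(j) = j (I(j) = j*((2/7)*0*(-13 + 7*0)) + j = j*((2/7)*0*(-13 + 0)) + j = j*((2/7)*0*(-13)) + j = j*0 + j = 0 + j = j)
(w(54) + I(70))*(4008 - 2240) = (54 + 70)*(4008 - 2240) = 124*1768 = 219232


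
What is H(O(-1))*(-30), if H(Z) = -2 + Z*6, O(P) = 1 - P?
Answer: -300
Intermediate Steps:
H(Z) = -2 + 6*Z
H(O(-1))*(-30) = (-2 + 6*(1 - 1*(-1)))*(-30) = (-2 + 6*(1 + 1))*(-30) = (-2 + 6*2)*(-30) = (-2 + 12)*(-30) = 10*(-30) = -300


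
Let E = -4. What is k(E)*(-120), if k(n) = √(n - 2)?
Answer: -120*I*√6 ≈ -293.94*I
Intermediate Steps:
k(n) = √(-2 + n)
k(E)*(-120) = √(-2 - 4)*(-120) = √(-6)*(-120) = (I*√6)*(-120) = -120*I*√6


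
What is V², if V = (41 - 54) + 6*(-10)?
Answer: 5329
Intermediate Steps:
V = -73 (V = -13 - 60 = -73)
V² = (-73)² = 5329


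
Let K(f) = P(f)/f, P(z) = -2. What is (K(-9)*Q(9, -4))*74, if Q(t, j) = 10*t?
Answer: 1480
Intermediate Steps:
K(f) = -2/f
(K(-9)*Q(9, -4))*74 = ((-2/(-9))*(10*9))*74 = (-2*(-1/9)*90)*74 = ((2/9)*90)*74 = 20*74 = 1480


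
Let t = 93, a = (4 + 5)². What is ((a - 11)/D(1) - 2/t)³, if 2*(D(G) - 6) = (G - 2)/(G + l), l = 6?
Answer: 752925266530424/459920875959 ≈ 1637.1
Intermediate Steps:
a = 81 (a = 9² = 81)
D(G) = 6 + (-2 + G)/(2*(6 + G)) (D(G) = 6 + ((G - 2)/(G + 6))/2 = 6 + ((-2 + G)/(6 + G))/2 = 6 + (-2 + G)/(2*(6 + G)))
((a - 11)/D(1) - 2/t)³ = ((81 - 11)/(((70 + 13*1)/(2*(6 + 1)))) - 2/93)³ = (70/(((½)*(70 + 13)/7)) - 2*1/93)³ = (70/(((½)*(⅐)*83)) - 2/93)³ = (70/(83/14) - 2/93)³ = (70*(14/83) - 2/93)³ = (980/83 - 2/93)³ = (90974/7719)³ = 752925266530424/459920875959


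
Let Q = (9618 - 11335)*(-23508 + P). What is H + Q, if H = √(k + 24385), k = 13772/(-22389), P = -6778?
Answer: 52001062 + √12223095281277/22389 ≈ 5.2001e+7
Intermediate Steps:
k = -13772/22389 (k = 13772*(-1/22389) = -13772/22389 ≈ -0.61512)
Q = 52001062 (Q = (9618 - 11335)*(-23508 - 6778) = -1717*(-30286) = 52001062)
H = √12223095281277/22389 (H = √(-13772/22389 + 24385) = √(545941993/22389) = √12223095281277/22389 ≈ 156.16)
H + Q = √12223095281277/22389 + 52001062 = 52001062 + √12223095281277/22389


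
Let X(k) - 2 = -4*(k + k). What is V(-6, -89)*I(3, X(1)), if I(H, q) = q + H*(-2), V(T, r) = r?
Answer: 1068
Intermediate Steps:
X(k) = 2 - 8*k (X(k) = 2 - 4*(k + k) = 2 - 8*k)
I(H, q) = q - 2*H
V(-6, -89)*I(3, X(1)) = -89*((2 - 8*1) - 2*3) = -89*((2 - 8) - 6) = -89*(-6 - 6) = -89*(-12) = 1068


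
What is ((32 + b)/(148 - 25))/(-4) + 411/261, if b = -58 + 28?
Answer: 3735/2378 ≈ 1.5706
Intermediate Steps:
b = -30
((32 + b)/(148 - 25))/(-4) + 411/261 = ((32 - 30)/(148 - 25))/(-4) + 411/261 = (2/123)*(-1/4) + 411*(1/261) = (2*(1/123))*(-1/4) + 137/87 = (2/123)*(-1/4) + 137/87 = -1/246 + 137/87 = 3735/2378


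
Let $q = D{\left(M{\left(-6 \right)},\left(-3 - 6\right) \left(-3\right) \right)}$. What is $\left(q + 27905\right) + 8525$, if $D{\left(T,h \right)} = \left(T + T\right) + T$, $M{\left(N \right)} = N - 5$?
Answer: $36397$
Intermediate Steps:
$M{\left(N \right)} = -5 + N$ ($M{\left(N \right)} = N - 5 = -5 + N$)
$D{\left(T,h \right)} = 3 T$ ($D{\left(T,h \right)} = 2 T + T = 3 T$)
$q = -33$ ($q = 3 \left(-5 - 6\right) = 3 \left(-11\right) = -33$)
$\left(q + 27905\right) + 8525 = \left(-33 + 27905\right) + 8525 = 27872 + 8525 = 36397$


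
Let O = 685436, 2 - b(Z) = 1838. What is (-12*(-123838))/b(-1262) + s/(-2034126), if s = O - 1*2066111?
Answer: -3107294473/3842238 ≈ -808.72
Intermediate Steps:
b(Z) = -1836 (b(Z) = 2 - 1*1838 = 2 - 1838 = -1836)
s = -1380675 (s = 685436 - 1*2066111 = 685436 - 2066111 = -1380675)
(-12*(-123838))/b(-1262) + s/(-2034126) = -12*(-123838)/(-1836) - 1380675/(-2034126) = 1486056*(-1/1836) - 1380675*(-1/2034126) = -123838/153 + 460225/678042 = -3107294473/3842238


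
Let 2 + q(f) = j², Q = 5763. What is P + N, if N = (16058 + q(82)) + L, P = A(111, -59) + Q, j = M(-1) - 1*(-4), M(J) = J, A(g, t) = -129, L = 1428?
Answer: 23127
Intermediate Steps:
j = 3 (j = -1 - 1*(-4) = -1 + 4 = 3)
q(f) = 7 (q(f) = -2 + 3² = -2 + 9 = 7)
P = 5634 (P = -129 + 5763 = 5634)
N = 17493 (N = (16058 + 7) + 1428 = 16065 + 1428 = 17493)
P + N = 5634 + 17493 = 23127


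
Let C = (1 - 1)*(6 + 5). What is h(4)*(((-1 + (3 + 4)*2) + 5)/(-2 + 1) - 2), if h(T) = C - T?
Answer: 80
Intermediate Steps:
C = 0 (C = 0*11 = 0)
h(T) = -T (h(T) = 0 - T = -T)
h(4)*(((-1 + (3 + 4)*2) + 5)/(-2 + 1) - 2) = (-1*4)*(((-1 + (3 + 4)*2) + 5)/(-2 + 1) - 2) = -4*(((-1 + 7*2) + 5)/(-1) - 2) = -4*(((-1 + 14) + 5)*(-1) - 2) = -4*((13 + 5)*(-1) - 2) = -4*(18*(-1) - 2) = -4*(-18 - 2) = -4*(-20) = 80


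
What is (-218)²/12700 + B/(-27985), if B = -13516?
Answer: 75080617/17770475 ≈ 4.2250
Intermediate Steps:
(-218)²/12700 + B/(-27985) = (-218)²/12700 - 13516/(-27985) = 47524*(1/12700) - 13516*(-1/27985) = 11881/3175 + 13516/27985 = 75080617/17770475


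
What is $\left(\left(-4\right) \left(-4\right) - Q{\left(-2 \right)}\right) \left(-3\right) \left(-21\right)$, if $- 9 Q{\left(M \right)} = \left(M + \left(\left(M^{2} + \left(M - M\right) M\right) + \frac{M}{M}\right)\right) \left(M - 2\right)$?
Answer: $924$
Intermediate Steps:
$Q{\left(M \right)} = - \frac{\left(-2 + M\right) \left(1 + M + M^{2}\right)}{9}$ ($Q{\left(M \right)} = - \frac{\left(M + \left(\left(M^{2} + \left(M - M\right) M\right) + \frac{M}{M}\right)\right) \left(M - 2\right)}{9} = - \frac{\left(M + \left(\left(M^{2} + 0 M\right) + 1\right)\right) \left(-2 + M\right)}{9} = - \frac{\left(M + \left(\left(M^{2} + 0\right) + 1\right)\right) \left(-2 + M\right)}{9} = - \frac{\left(M + \left(M^{2} + 1\right)\right) \left(-2 + M\right)}{9} = - \frac{\left(M + \left(1 + M^{2}\right)\right) \left(-2 + M\right)}{9} = - \frac{\left(1 + M + M^{2}\right) \left(-2 + M\right)}{9} = - \frac{\left(-2 + M\right) \left(1 + M + M^{2}\right)}{9}$)
$\left(\left(-4\right) \left(-4\right) - Q{\left(-2 \right)}\right) \left(-3\right) \left(-21\right) = \left(\left(-4\right) \left(-4\right) - \left(\frac{2}{9} - \frac{\left(-2\right)^{3}}{9} + \frac{1}{9} \left(-2\right) + \frac{\left(-2\right)^{2}}{9}\right)\right) \left(-3\right) \left(-21\right) = \left(16 - \left(\frac{2}{9} - - \frac{8}{9} - \frac{2}{9} + \frac{1}{9} \cdot 4\right)\right) \left(-3\right) \left(-21\right) = \left(16 - \left(\frac{2}{9} + \frac{8}{9} - \frac{2}{9} + \frac{4}{9}\right)\right) \left(-3\right) \left(-21\right) = \left(16 - \frac{4}{3}\right) \left(-3\right) \left(-21\right) = \frac{44}{3} \left(-3\right) \left(-21\right) = \left(-44\right) \left(-21\right) = 924$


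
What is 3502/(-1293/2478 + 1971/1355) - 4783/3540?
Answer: 13870190200297/3695905140 ≈ 3752.9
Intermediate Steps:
3502/(-1293/2478 + 1971/1355) - 4783/3540 = 3502/(-1293*1/2478 + 1971*(1/1355)) - 4783*1/3540 = 3502/(-431/826 + 1971/1355) - 4783/3540 = 3502/(1044041/1119230) - 4783/3540 = 3502*(1119230/1044041) - 4783/3540 = 3919543460/1044041 - 4783/3540 = 13870190200297/3695905140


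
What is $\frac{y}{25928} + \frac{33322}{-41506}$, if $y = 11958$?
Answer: $- \frac{91911017}{269041892} \approx -0.34162$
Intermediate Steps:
$\frac{y}{25928} + \frac{33322}{-41506} = \frac{11958}{25928} + \frac{33322}{-41506} = 11958 \cdot \frac{1}{25928} + 33322 \left(- \frac{1}{41506}\right) = \frac{5979}{12964} - \frac{16661}{20753} = - \frac{91911017}{269041892}$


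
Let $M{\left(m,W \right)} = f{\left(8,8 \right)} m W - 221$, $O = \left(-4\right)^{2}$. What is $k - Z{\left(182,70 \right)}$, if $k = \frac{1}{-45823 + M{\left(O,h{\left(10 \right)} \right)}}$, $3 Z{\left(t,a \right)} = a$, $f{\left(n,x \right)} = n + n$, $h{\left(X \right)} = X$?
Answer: $- \frac{3043883}{130452} \approx -23.333$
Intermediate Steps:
$f{\left(n,x \right)} = 2 n$
$Z{\left(t,a \right)} = \frac{a}{3}$
$O = 16$
$M{\left(m,W \right)} = -221 + 16 W m$ ($M{\left(m,W \right)} = 2 \cdot 8 m W - 221 = 16 m W - 221 = 16 W m - 221 = -221 + 16 W m$)
$k = - \frac{1}{43484}$ ($k = \frac{1}{-45823 - \left(221 - 2560\right)} = \frac{1}{-45823 + \left(-221 + 2560\right)} = \frac{1}{-45823 + 2339} = \frac{1}{-43484} = - \frac{1}{43484} \approx -2.2997 \cdot 10^{-5}$)
$k - Z{\left(182,70 \right)} = - \frac{1}{43484} - \frac{1}{3} \cdot 70 = - \frac{1}{43484} - \frac{70}{3} = - \frac{3043883}{130452}$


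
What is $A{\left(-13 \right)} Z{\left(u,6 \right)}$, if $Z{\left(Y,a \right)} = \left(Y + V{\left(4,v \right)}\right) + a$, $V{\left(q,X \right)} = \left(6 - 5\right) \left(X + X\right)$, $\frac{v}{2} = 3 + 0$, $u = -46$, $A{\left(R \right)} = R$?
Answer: $364$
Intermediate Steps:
$v = 6$ ($v = 2 \left(3 + 0\right) = 2 \cdot 3 = 6$)
$V{\left(q,X \right)} = 2 X$ ($V{\left(q,X \right)} = 1 \cdot 2 X = 2 X$)
$Z{\left(Y,a \right)} = 12 + Y + a$ ($Z{\left(Y,a \right)} = \left(Y + 2 \cdot 6\right) + a = \left(Y + 12\right) + a = \left(12 + Y\right) + a = 12 + Y + a$)
$A{\left(-13 \right)} Z{\left(u,6 \right)} = - 13 \left(12 - 46 + 6\right) = \left(-13\right) \left(-28\right) = 364$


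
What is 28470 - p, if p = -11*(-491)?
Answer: 23069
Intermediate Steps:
p = 5401
28470 - p = 28470 - 1*5401 = 28470 - 5401 = 23069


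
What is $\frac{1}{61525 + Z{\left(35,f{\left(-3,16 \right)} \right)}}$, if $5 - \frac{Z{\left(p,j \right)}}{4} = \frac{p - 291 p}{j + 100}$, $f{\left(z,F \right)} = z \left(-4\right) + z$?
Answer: $\frac{109}{6749005} \approx 1.6151 \cdot 10^{-5}$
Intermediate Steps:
$f{\left(z,F \right)} = - 3 z$ ($f{\left(z,F \right)} = - 4 z + z = - 3 z$)
$Z{\left(p,j \right)} = 20 + \frac{1160 p}{100 + j}$ ($Z{\left(p,j \right)} = 20 - 4 \frac{p - 291 p}{j + 100} = 20 - 4 \frac{\left(-290\right) p}{100 + j} = 20 - 4 \left(- \frac{290 p}{100 + j}\right) = 20 + \frac{1160 p}{100 + j}$)
$\frac{1}{61525 + Z{\left(35,f{\left(-3,16 \right)} \right)}} = \frac{1}{61525 + \frac{20 \left(100 - -9 + 58 \cdot 35\right)}{100 - -9}} = \frac{1}{61525 + \frac{20 \left(100 + 9 + 2030\right)}{100 + 9}} = \frac{1}{61525 + 20 \cdot \frac{1}{109} \cdot 2139} = \frac{1}{61525 + \frac{42780}{109}} = \frac{1}{\frac{6749005}{109}} = \frac{109}{6749005}$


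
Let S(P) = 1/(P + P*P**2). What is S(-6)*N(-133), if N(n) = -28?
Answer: 14/111 ≈ 0.12613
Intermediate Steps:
S(P) = 1/(P + P**3)
S(-6)*N(-133) = -28/(-6 + (-6)**3) = -28/(-6 - 216) = -28/(-222) = -1/222*(-28) = 14/111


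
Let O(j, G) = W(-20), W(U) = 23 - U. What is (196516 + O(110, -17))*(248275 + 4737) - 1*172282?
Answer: 49731613426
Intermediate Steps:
O(j, G) = 43 (O(j, G) = 23 - 1*(-20) = 23 + 20 = 43)
(196516 + O(110, -17))*(248275 + 4737) - 1*172282 = (196516 + 43)*(248275 + 4737) - 1*172282 = 196559*253012 - 172282 = 49731785708 - 172282 = 49731613426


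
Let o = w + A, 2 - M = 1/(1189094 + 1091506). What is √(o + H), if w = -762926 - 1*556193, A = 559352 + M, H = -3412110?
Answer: I*√24109434168752534/76020 ≈ 2042.5*I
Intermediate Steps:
M = 4561199/2280600 (M = 2 - 1/(1189094 + 1091506) = 2 - 1/2280600 = 4561199/2280600 ≈ 2.0000)
A = 1275662732399/2280600 (A = 559352 + 4561199/2280600 = 1275662732399/2280600 ≈ 5.5935e+5)
w = -1319119 (w = -762926 - 556193 = -1319119)
o = -1732720059001/2280600 (o = -1319119 + 1275662732399/2280600 = -1732720059001/2280600 ≈ -7.5977e+5)
√(o + H) = √(-1732720059001/2280600 - 3412110) = √(-9514378125001/2280600) = I*√24109434168752534/76020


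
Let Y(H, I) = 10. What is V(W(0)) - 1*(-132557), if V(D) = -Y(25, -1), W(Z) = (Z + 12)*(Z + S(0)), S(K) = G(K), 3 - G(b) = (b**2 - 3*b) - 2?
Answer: 132547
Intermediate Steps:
G(b) = 5 - b**2 + 3*b (G(b) = 3 - ((b**2 - 3*b) - 2) = 3 - (-2 + b**2 - 3*b) = 3 + (2 - b**2 + 3*b) = 5 - b**2 + 3*b)
S(K) = 5 - K**2 + 3*K
W(Z) = (5 + Z)*(12 + Z) (W(Z) = (Z + 12)*(Z + (5 - 1*0**2 + 3*0)) = (12 + Z)*(Z + (5 - 1*0 + 0)) = (12 + Z)*(Z + (5 + 0 + 0)) = (12 + Z)*(Z + 5) = (12 + Z)*(5 + Z) = (5 + Z)*(12 + Z))
V(D) = -10 (V(D) = -1*10 = -10)
V(W(0)) - 1*(-132557) = -10 - 1*(-132557) = -10 + 132557 = 132547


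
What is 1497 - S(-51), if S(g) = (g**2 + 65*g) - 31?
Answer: 2242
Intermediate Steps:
S(g) = -31 + g**2 + 65*g
1497 - S(-51) = 1497 - (-31 + (-51)**2 + 65*(-51)) = 1497 - (-31 + 2601 - 3315) = 1497 - 1*(-745) = 1497 + 745 = 2242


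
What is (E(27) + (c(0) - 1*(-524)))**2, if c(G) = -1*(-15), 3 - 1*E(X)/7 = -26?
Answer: 550564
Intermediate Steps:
E(X) = 203 (E(X) = 21 - 7*(-26) = 21 + 182 = 203)
c(G) = 15
(E(27) + (c(0) - 1*(-524)))**2 = (203 + (15 - 1*(-524)))**2 = (203 + (15 + 524))**2 = (203 + 539)**2 = 742**2 = 550564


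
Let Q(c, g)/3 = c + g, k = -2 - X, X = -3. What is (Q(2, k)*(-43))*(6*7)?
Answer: -16254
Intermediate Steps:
k = 1 (k = -2 - 1*(-3) = -2 + 3 = 1)
Q(c, g) = 3*c + 3*g (Q(c, g) = 3*(c + g) = 3*c + 3*g)
(Q(2, k)*(-43))*(6*7) = ((3*2 + 3*1)*(-43))*(6*7) = ((6 + 3)*(-43))*42 = (9*(-43))*42 = -387*42 = -16254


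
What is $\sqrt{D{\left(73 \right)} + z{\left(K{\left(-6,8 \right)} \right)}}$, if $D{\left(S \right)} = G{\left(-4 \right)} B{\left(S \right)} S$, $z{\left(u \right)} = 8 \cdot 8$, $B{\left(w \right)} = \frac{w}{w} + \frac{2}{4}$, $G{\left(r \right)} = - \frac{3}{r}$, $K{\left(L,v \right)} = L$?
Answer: $\frac{\sqrt{2338}}{4} \approx 12.088$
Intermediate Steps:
$B{\left(w \right)} = \frac{3}{2}$ ($B{\left(w \right)} = 1 + 2 \cdot \frac{1}{4} = 1 + \frac{1}{2} = \frac{3}{2}$)
$z{\left(u \right)} = 64$
$D{\left(S \right)} = \frac{9 S}{8}$ ($D{\left(S \right)} = - \frac{3}{-4} \cdot \frac{3}{2} S = \left(-3\right) \left(- \frac{1}{4}\right) \frac{3}{2} S = \frac{3}{4} \cdot \frac{3}{2} S = \frac{9 S}{8}$)
$\sqrt{D{\left(73 \right)} + z{\left(K{\left(-6,8 \right)} \right)}} = \sqrt{\frac{9}{8} \cdot 73 + 64} = \sqrt{\frac{657}{8} + 64} = \sqrt{\frac{1169}{8}} = \frac{\sqrt{2338}}{4}$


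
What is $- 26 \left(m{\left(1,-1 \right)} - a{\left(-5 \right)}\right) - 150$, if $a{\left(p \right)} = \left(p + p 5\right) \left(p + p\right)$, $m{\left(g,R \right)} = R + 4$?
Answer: $7572$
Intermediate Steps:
$m{\left(g,R \right)} = 4 + R$
$a{\left(p \right)} = 12 p^{2}$ ($a{\left(p \right)} = \left(p + 5 p\right) 2 p = 6 p 2 p = 12 p^{2}$)
$- 26 \left(m{\left(1,-1 \right)} - a{\left(-5 \right)}\right) - 150 = - 26 \left(\left(4 - 1\right) - 12 \left(-5\right)^{2}\right) - 150 = - 26 \left(3 - 12 \cdot 25\right) - 150 = - 26 \left(3 - 300\right) - 150 = \left(-26\right) \left(-297\right) - 150 = 7722 - 150 = 7572$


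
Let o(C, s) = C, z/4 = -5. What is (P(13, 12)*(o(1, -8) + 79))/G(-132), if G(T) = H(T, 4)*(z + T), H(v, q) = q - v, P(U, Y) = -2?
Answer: 5/646 ≈ 0.0077399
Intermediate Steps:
z = -20 (z = 4*(-5) = -20)
G(T) = (-20 + T)*(4 - T) (G(T) = (4 - T)*(-20 + T) = (-20 + T)*(4 - T))
(P(13, 12)*(o(1, -8) + 79))/G(-132) = (-2*(1 + 79))/((-(-20 - 132)*(-4 - 132))) = (-2*80)/((-1*(-152)*(-136))) = -160/(-20672) = -160*(-1/20672) = 5/646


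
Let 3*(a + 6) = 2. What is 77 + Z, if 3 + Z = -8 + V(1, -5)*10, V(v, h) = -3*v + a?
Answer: -52/3 ≈ -17.333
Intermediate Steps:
a = -16/3 (a = -6 + (⅓)*2 = -6 + ⅔ = -16/3 ≈ -5.3333)
V(v, h) = -16/3 - 3*v (V(v, h) = -3*v - 16/3 = -16/3 - 3*v)
Z = -283/3 (Z = -3 + (-8 + (-16/3 - 3*1)*10) = -3 + (-8 + (-16/3 - 3)*10) = -3 + (-8 - 25/3*10) = -3 + (-8 - 250/3) = -3 - 274/3 = -283/3 ≈ -94.333)
77 + Z = 77 - 283/3 = -52/3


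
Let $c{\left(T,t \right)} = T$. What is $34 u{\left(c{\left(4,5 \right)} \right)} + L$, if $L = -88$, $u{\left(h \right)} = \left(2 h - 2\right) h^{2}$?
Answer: $3176$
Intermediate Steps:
$u{\left(h \right)} = h^{2} \left(-2 + 2 h\right)$ ($u{\left(h \right)} = \left(-2 + 2 h\right) h^{2} = h^{2} \left(-2 + 2 h\right)$)
$34 u{\left(c{\left(4,5 \right)} \right)} + L = 34 \cdot 2 \cdot 4^{2} \left(-1 + 4\right) - 88 = 34 \cdot 2 \cdot 16 \cdot 3 - 88 = 34 \cdot 96 - 88 = 3264 - 88 = 3176$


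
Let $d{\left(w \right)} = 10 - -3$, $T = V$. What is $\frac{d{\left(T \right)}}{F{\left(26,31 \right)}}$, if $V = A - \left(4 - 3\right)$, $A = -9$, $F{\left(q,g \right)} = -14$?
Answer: $- \frac{13}{14} \approx -0.92857$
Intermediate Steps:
$V = -10$ ($V = -9 - \left(4 - 3\right) = -9 - 1 = -10$)
$T = -10$
$d{\left(w \right)} = 13$ ($d{\left(w \right)} = 10 + 3 = 13$)
$\frac{d{\left(T \right)}}{F{\left(26,31 \right)}} = \frac{13}{-14} = 13 \left(- \frac{1}{14}\right) = - \frac{13}{14}$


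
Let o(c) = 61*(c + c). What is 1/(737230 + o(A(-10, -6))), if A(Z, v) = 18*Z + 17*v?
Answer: 1/702826 ≈ 1.4228e-6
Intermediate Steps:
A(Z, v) = 17*v + 18*Z
o(c) = 122*c (o(c) = 61*(2*c) = 122*c)
1/(737230 + o(A(-10, -6))) = 1/(737230 + 122*(17*(-6) + 18*(-10))) = 1/(737230 + 122*(-102 - 180)) = 1/(737230 + 122*(-282)) = 1/(737230 - 34404) = 1/702826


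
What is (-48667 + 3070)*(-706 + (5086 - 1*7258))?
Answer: 131228166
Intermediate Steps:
(-48667 + 3070)*(-706 + (5086 - 1*7258)) = -45597*(-706 + (5086 - 7258)) = -45597*(-706 - 2172) = -45597*(-2878) = 131228166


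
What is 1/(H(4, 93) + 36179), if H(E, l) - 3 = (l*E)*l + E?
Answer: 1/70782 ≈ 1.4128e-5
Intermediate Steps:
H(E, l) = 3 + E + E*l**2 (H(E, l) = 3 + ((l*E)*l + E) = 3 + ((E*l)*l + E) = 3 + (E*l**2 + E) = 3 + (E + E*l**2) = 3 + E + E*l**2)
1/(H(4, 93) + 36179) = 1/((3 + 4 + 4*93**2) + 36179) = 1/((3 + 4 + 4*8649) + 36179) = 1/((3 + 4 + 34596) + 36179) = 1/(34603 + 36179) = 1/70782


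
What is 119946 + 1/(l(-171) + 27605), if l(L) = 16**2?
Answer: 3341815507/27861 ≈ 1.1995e+5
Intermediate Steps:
l(L) = 256
119946 + 1/(l(-171) + 27605) = 119946 + 1/(256 + 27605) = 119946 + 1/27861 = 3341815507/27861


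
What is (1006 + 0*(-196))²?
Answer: 1012036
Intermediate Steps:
(1006 + 0*(-196))² = (1006 + 0)² = 1006² = 1012036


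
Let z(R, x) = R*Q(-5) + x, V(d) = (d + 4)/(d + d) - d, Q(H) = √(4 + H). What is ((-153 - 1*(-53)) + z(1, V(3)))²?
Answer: 373285/36 - 611*I/3 ≈ 10369.0 - 203.67*I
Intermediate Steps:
V(d) = -d + (4 + d)/(2*d) (V(d) = (4 + d)/((2*d)) - d = (4 + d)*(1/(2*d)) - d = (4 + d)/(2*d) - d = -d + (4 + d)/(2*d))
z(R, x) = x + I*R (z(R, x) = R*√(4 - 5) + x = R*√(-1) + x = R*I + x = I*R + x = x + I*R)
((-153 - 1*(-53)) + z(1, V(3)))² = ((-153 - 1*(-53)) + ((½ - 1*3 + 2/3) + I*1))² = ((-153 + 53) + ((½ - 3 + 2*(⅓)) + I))² = (-100 + ((½ - 3 + ⅔) + I))² = (-100 + (-11/6 + I))² = (-611/6 + I)²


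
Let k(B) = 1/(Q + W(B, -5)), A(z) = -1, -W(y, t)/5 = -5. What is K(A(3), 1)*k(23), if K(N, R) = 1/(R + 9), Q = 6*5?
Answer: 1/550 ≈ 0.0018182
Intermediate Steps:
W(y, t) = 25 (W(y, t) = -5*(-5) = 25)
Q = 30
K(N, R) = 1/(9 + R)
k(B) = 1/55 (k(B) = 1/(30 + 25) = 1/55)
K(A(3), 1)*k(23) = (1/55)/(9 + 1) = (1/55)/10 = (⅒)*(1/55) = 1/550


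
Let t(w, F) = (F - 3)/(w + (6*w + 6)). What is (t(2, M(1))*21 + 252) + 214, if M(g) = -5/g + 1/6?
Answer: 18311/40 ≈ 457.77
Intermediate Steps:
M(g) = ⅙ - 5/g (M(g) = -5/g + 1*(⅙) = -5/g + ⅙ = ⅙ - 5/g)
t(w, F) = (-3 + F)/(6 + 7*w) (t(w, F) = (-3 + F)/(w + (6 + 6*w)) = (-3 + F)/(6 + 7*w))
(t(2, M(1))*21 + 252) + 214 = (((-3 + (⅙)*(-30 + 1)/1)/(6 + 7*2))*21 + 252) + 214 = (((-3 + (⅙)*1*(-29))/(6 + 14))*21 + 252) + 214 = (((-3 - 29/6)/20)*21 + 252) + 214 = (((1/20)*(-47/6))*21 + 252) + 214 = (-47/120*21 + 252) + 214 = (-329/40 + 252) + 214 = 9751/40 + 214 = 18311/40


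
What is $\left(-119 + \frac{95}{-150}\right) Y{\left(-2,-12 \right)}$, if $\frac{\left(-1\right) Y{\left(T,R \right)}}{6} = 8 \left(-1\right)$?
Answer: $- \frac{28712}{5} \approx -5742.4$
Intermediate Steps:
$Y{\left(T,R \right)} = 48$ ($Y{\left(T,R \right)} = - 6 \cdot 8 \left(-1\right) = \left(-6\right) \left(-8\right) = 48$)
$\left(-119 + \frac{95}{-150}\right) Y{\left(-2,-12 \right)} = \left(-119 + \frac{95}{-150}\right) 48 = \left(-119 + 95 \left(- \frac{1}{150}\right)\right) 48 = \left(-119 - \frac{19}{30}\right) 48 = \left(- \frac{3589}{30}\right) 48 = - \frac{28712}{5}$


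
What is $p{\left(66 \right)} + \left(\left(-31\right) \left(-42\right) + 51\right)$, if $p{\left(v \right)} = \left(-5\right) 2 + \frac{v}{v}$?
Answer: $1344$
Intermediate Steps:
$p{\left(v \right)} = -9$ ($p{\left(v \right)} = -10 + 1 = -9$)
$p{\left(66 \right)} + \left(\left(-31\right) \left(-42\right) + 51\right) = -9 + \left(\left(-31\right) \left(-42\right) + 51\right) = -9 + \left(1302 + 51\right) = -9 + 1353 = 1344$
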